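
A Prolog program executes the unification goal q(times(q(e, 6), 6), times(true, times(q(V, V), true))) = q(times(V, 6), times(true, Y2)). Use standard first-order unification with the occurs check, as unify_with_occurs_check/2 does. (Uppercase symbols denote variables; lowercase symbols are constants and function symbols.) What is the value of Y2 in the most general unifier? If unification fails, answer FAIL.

Decompose q/2: times(q(e, 6), 6) = times(V, 6),  times(true, times(q(V, V), true)) = times(true, Y2).
Decompose times/2: q(e, 6) = V,  6 = 6.
Bind V := q(e, 6); substituting into the one remaining equation that mentions V gives: times(true, times(q(q(e, 6), q(e, 6)), true)) = times(true, Y2).
Delete trivial equation 6 = 6.
Decompose times/2: true = true,  times(q(q(e, 6), q(e, 6)), true) = Y2.
Delete trivial equation true = true.
Bind Y2 := times(q(q(e, 6), q(e, 6)), true).
MGU = { V ↦ q(e, 6), Y2 ↦ times(q(q(e, 6), q(e, 6)), true) }, so Y2 ↦ times(q(q(e, 6), q(e, 6)), true).

times(q(q(e, 6), q(e, 6)), true)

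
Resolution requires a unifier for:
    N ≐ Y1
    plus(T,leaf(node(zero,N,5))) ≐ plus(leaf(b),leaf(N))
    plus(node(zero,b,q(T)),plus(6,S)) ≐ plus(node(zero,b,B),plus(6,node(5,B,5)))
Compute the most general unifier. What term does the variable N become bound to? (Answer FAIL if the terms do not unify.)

FAIL

Bind N := Y1; substituting into the one remaining equation that mentions N gives: plus(T,leaf(node(zero,Y1,5))) ≐ plus(leaf(b),leaf(Y1)).
Decompose plus/2: T ≐ leaf(b),  leaf(node(zero,Y1,5)) ≐ leaf(Y1).
Bind T := leaf(b); substituting into the one remaining equation that mentions T gives: plus(node(zero,b,q(leaf(b))),plus(6,S)) ≐ plus(node(zero,b,B),plus(6,node(5,B,5))).
Decompose leaf/1: node(zero,Y1,5) ≐ Y1.
Occurs check fails: Y1 occurs in node(zero,Y1,5); the equation Y1 ≐ node(zero,Y1,5) has no finite solution.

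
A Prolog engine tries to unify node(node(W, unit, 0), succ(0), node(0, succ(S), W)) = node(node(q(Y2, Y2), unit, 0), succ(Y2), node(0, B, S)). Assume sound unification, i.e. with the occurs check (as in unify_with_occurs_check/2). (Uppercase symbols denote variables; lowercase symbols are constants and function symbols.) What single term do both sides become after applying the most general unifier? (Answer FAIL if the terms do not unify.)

Decompose node/3: node(W, unit, 0) = node(q(Y2, Y2), unit, 0),  succ(0) = succ(Y2),  node(0, succ(S), W) = node(0, B, S).
Decompose node/3: W = q(Y2, Y2),  unit = unit,  0 = 0.
Bind W := q(Y2, Y2); substituting into the one remaining equation that mentions W gives: node(0, succ(S), q(Y2, Y2)) = node(0, B, S).
Delete trivial equation unit = unit.
Delete trivial equation 0 = 0.
Decompose succ/1: 0 = Y2.
Bind Y2 := 0; substituting into the remaining equation gives: node(0, succ(S), q(0, 0)) = node(0, B, S). Substituting into the earlier binding gives W := q(0, 0).
Decompose node/3: 0 = 0,  succ(S) = B,  q(0, 0) = S.
Delete trivial equation 0 = 0.
Bind B := succ(S); no other remaining equation mentions B.
Bind S := q(0, 0). Substituting into the earlier binding gives B := succ(q(0, 0)).
Applying the MGU to either side gives node(node(q(0, 0), unit, 0), succ(0), node(0, succ(q(0, 0)), q(0, 0))).

node(node(q(0, 0), unit, 0), succ(0), node(0, succ(q(0, 0)), q(0, 0)))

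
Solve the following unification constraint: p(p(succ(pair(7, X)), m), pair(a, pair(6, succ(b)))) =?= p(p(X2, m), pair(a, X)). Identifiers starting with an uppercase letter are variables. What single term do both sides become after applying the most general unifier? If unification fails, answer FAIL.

p(p(succ(pair(7, pair(6, succ(b)))), m), pair(a, pair(6, succ(b))))

Decompose p/2: p(succ(pair(7, X)), m) =?= p(X2, m),  pair(a, pair(6, succ(b))) =?= pair(a, X).
Decompose p/2: succ(pair(7, X)) =?= X2,  m =?= m.
Bind X2 := succ(pair(7, X)); no other remaining equation mentions X2.
Delete trivial equation m =?= m.
Decompose pair/2: a =?= a,  pair(6, succ(b)) =?= X.
Delete trivial equation a =?= a.
Bind X := pair(6, succ(b)). Substituting into the earlier binding gives X2 := succ(pair(7, pair(6, succ(b)))).
Applying the MGU to either side gives p(p(succ(pair(7, pair(6, succ(b)))), m), pair(a, pair(6, succ(b)))).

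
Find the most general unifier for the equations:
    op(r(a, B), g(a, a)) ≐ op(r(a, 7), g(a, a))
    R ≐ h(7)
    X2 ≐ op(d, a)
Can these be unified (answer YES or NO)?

Decompose op/2: r(a, B) ≐ r(a, 7),  g(a, a) ≐ g(a, a).
Decompose r/2: a ≐ a,  B ≐ 7.
Delete trivial equation a ≐ a.
Bind B := 7; no other remaining equation mentions B.
Delete trivial equation g(a, a) ≐ g(a, a).
Bind R := h(7); no other remaining equation mentions R.
Bind X2 := op(d, a).
No equations remain and no clash or occurs-check failure arose, so a unifier exists.

YES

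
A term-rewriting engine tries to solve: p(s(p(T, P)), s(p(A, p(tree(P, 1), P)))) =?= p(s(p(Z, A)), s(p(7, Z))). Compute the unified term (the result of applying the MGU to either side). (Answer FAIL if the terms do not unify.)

p(s(p(p(tree(7, 1), 7), 7)), s(p(7, p(tree(7, 1), 7))))

Decompose p/2: s(p(T, P)) =?= s(p(Z, A)),  s(p(A, p(tree(P, 1), P))) =?= s(p(7, Z)).
Decompose s/1: p(T, P) =?= p(Z, A).
Decompose p/2: T =?= Z,  P =?= A.
Bind T := Z; no other remaining equation mentions T.
Bind P := A; substituting into the remaining equation gives: s(p(A, p(tree(A, 1), A))) =?= s(p(7, Z)).
Decompose s/1: p(A, p(tree(A, 1), A)) =?= p(7, Z).
Decompose p/2: A =?= 7,  p(tree(A, 1), A) =?= Z.
Bind A := 7; substituting into the remaining equation gives: p(tree(7, 1), 7) =?= Z. Substituting into the earlier binding gives P := 7.
Bind Z := p(tree(7, 1), 7). Substituting into the earlier binding gives T := p(tree(7, 1), 7).
Applying the MGU to either side gives p(s(p(p(tree(7, 1), 7), 7)), s(p(7, p(tree(7, 1), 7)))).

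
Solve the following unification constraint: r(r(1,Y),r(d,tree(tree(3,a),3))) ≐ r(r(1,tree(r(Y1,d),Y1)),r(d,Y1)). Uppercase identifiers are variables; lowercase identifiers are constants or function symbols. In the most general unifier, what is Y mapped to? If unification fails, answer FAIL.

tree(r(tree(tree(3,a),3),d),tree(tree(3,a),3))

Decompose r/2: r(1,Y) ≐ r(1,tree(r(Y1,d),Y1)),  r(d,tree(tree(3,a),3)) ≐ r(d,Y1).
Decompose r/2: 1 ≐ 1,  Y ≐ tree(r(Y1,d),Y1).
Delete trivial equation 1 ≐ 1.
Bind Y := tree(r(Y1,d),Y1); no other remaining equation mentions Y.
Decompose r/2: d ≐ d,  tree(tree(3,a),3) ≐ Y1.
Delete trivial equation d ≐ d.
Bind Y1 := tree(tree(3,a),3). Substituting into the earlier binding gives Y := tree(r(tree(tree(3,a),3),d),tree(tree(3,a),3)).
MGU = { Y -> tree(r(tree(tree(3,a),3),d),tree(tree(3,a),3)), Y1 -> tree(tree(3,a),3) }, so Y -> tree(r(tree(tree(3,a),3),d),tree(tree(3,a),3)).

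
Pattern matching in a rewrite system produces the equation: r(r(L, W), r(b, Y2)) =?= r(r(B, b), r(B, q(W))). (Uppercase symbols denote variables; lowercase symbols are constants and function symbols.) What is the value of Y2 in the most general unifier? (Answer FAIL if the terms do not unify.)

q(b)

Decompose r/2: r(L, W) =?= r(B, b),  r(b, Y2) =?= r(B, q(W)).
Decompose r/2: L =?= B,  W =?= b.
Bind L := B; no other remaining equation mentions L.
Bind W := b; substituting into the remaining equation gives: r(b, Y2) =?= r(B, q(b)).
Decompose r/2: b =?= B,  Y2 =?= q(b).
Bind B := b; no other remaining equation mentions B. Substituting into the earlier binding gives L := b.
Bind Y2 := q(b).
MGU = { L -> b, W -> b, B -> b, Y2 -> q(b) }, so Y2 -> q(b).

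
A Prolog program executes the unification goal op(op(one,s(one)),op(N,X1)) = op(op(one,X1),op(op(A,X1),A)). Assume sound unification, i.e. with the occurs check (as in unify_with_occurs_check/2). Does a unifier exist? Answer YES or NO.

YES

Decompose op/2: op(one,s(one)) = op(one,X1),  op(N,X1) = op(op(A,X1),A).
Decompose op/2: one = one,  s(one) = X1.
Delete trivial equation one = one.
Bind X1 := s(one); substituting into the remaining equation gives: op(N,s(one)) = op(op(A,s(one)),A).
Decompose op/2: N = op(A,s(one)),  s(one) = A.
Bind N := op(A,s(one)); no other remaining equation mentions N.
Bind A := s(one). Substituting into the earlier binding gives N := op(s(one),s(one)).
No equations remain and no clash or occurs-check failure arose, so a unifier exists.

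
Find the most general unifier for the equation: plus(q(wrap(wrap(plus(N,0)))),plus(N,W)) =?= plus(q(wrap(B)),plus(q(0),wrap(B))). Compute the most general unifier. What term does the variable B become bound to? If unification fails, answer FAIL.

Decompose plus/2: q(wrap(wrap(plus(N,0)))) =?= q(wrap(B)),  plus(N,W) =?= plus(q(0),wrap(B)).
Decompose q/1: wrap(wrap(plus(N,0))) =?= wrap(B).
Decompose wrap/1: wrap(plus(N,0)) =?= B.
Bind B := wrap(plus(N,0)); substituting into the remaining equation gives: plus(N,W) =?= plus(q(0),wrap(wrap(plus(N,0)))).
Decompose plus/2: N =?= q(0),  W =?= wrap(wrap(plus(N,0))).
Bind N := q(0); substituting into the remaining equation gives: W =?= wrap(wrap(plus(q(0),0))). Substituting into the earlier binding gives B := wrap(plus(q(0),0)).
Bind W := wrap(wrap(plus(q(0),0))).
MGU = { B ↦ wrap(plus(q(0),0)), N ↦ q(0), W ↦ wrap(wrap(plus(q(0),0))) }, so B ↦ wrap(plus(q(0),0)).

wrap(plus(q(0),0))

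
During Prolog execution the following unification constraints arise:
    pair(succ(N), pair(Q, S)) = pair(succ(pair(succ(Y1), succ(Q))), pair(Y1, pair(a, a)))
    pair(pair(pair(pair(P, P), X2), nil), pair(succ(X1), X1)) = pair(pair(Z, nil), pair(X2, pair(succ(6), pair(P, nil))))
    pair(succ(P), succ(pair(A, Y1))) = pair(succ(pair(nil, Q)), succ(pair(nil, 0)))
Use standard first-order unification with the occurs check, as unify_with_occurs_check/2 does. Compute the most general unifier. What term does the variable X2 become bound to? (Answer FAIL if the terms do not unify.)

Decompose pair/2: succ(N) = succ(pair(succ(Y1), succ(Q))),  pair(Q, S) = pair(Y1, pair(a, a)).
Decompose succ/1: N = pair(succ(Y1), succ(Q)).
Bind N := pair(succ(Y1), succ(Q)); no other remaining equation mentions N.
Decompose pair/2: Q = Y1,  S = pair(a, a).
Bind Q := Y1; substituting into the one remaining equation that mentions Q gives: pair(succ(P), succ(pair(A, Y1))) = pair(succ(pair(nil, Y1)), succ(pair(nil, 0))). Substituting into the earlier binding gives N := pair(succ(Y1), succ(Y1)).
Bind S := pair(a, a); no other remaining equation mentions S.
Decompose pair/2: pair(pair(pair(P, P), X2), nil) = pair(Z, nil),  pair(succ(X1), X1) = pair(X2, pair(succ(6), pair(P, nil))).
Decompose pair/2: pair(pair(P, P), X2) = Z,  nil = nil.
Bind Z := pair(pair(P, P), X2); no other remaining equation mentions Z.
Delete trivial equation nil = nil.
Decompose pair/2: succ(X1) = X2,  X1 = pair(succ(6), pair(P, nil)).
Bind X2 := succ(X1); no other remaining equation mentions X2. Substituting into the earlier binding gives Z := pair(pair(P, P), succ(X1)).
Bind X1 := pair(succ(6), pair(P, nil)); no other remaining equation mentions X1. Substituting into the earlier bindings gives Z := pair(pair(P, P), succ(pair(succ(6), pair(P, nil)))), X2 := succ(pair(succ(6), pair(P, nil))).
Decompose pair/2: succ(P) = succ(pair(nil, Y1)),  succ(pair(A, Y1)) = succ(pair(nil, 0)).
Decompose succ/1: P = pair(nil, Y1).
Bind P := pair(nil, Y1); no other remaining equation mentions P. Substituting into the earlier bindings gives Z := pair(pair(pair(nil, Y1), pair(nil, Y1)), succ(pair(succ(6), pair(pair(nil, Y1), nil)))), X2 := succ(pair(succ(6), pair(pair(nil, Y1), nil))), X1 := pair(succ(6), pair(pair(nil, Y1), nil)).
Decompose succ/1: pair(A, Y1) = pair(nil, 0).
Decompose pair/2: A = nil,  Y1 = 0.
Bind A := nil; no other remaining equation mentions A.
Bind Y1 := 0. Substituting into the earlier bindings gives N := pair(succ(0), succ(0)), Q := 0, Z := pair(pair(pair(nil, 0), pair(nil, 0)), succ(pair(succ(6), pair(pair(nil, 0), nil)))), X2 := succ(pair(succ(6), pair(pair(nil, 0), nil))), X1 := pair(succ(6), pair(pair(nil, 0), nil)), P := pair(nil, 0).
MGU = { N ↦ pair(succ(0), succ(0)), Q ↦ 0, S ↦ pair(a, a), Z ↦ pair(pair(pair(nil, 0), pair(nil, 0)), succ(pair(succ(6), pair(pair(nil, 0), nil)))), X2 ↦ succ(pair(succ(6), pair(pair(nil, 0), nil))), X1 ↦ pair(succ(6), pair(pair(nil, 0), nil)), P ↦ pair(nil, 0), A ↦ nil, Y1 ↦ 0 }, so X2 ↦ succ(pair(succ(6), pair(pair(nil, 0), nil))).

succ(pair(succ(6), pair(pair(nil, 0), nil)))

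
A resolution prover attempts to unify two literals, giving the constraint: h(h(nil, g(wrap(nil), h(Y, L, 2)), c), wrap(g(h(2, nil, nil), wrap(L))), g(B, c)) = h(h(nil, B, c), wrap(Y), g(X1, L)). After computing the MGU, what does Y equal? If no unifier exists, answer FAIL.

g(h(2, nil, nil), wrap(c))

Decompose h/3: h(nil, g(wrap(nil), h(Y, L, 2)), c) = h(nil, B, c),  wrap(g(h(2, nil, nil), wrap(L))) = wrap(Y),  g(B, c) = g(X1, L).
Decompose h/3: nil = nil,  g(wrap(nil), h(Y, L, 2)) = B,  c = c.
Delete trivial equation nil = nil.
Bind B := g(wrap(nil), h(Y, L, 2)); substituting into the one remaining equation that mentions B gives: g(g(wrap(nil), h(Y, L, 2)), c) = g(X1, L).
Delete trivial equation c = c.
Decompose wrap/1: g(h(2, nil, nil), wrap(L)) = Y.
Bind Y := g(h(2, nil, nil), wrap(L)); substituting into the remaining equation gives: g(g(wrap(nil), h(g(h(2, nil, nil), wrap(L)), L, 2)), c) = g(X1, L). Substituting into the earlier binding gives B := g(wrap(nil), h(g(h(2, nil, nil), wrap(L)), L, 2)).
Decompose g/2: g(wrap(nil), h(g(h(2, nil, nil), wrap(L)), L, 2)) = X1,  c = L.
Bind X1 := g(wrap(nil), h(g(h(2, nil, nil), wrap(L)), L, 2)); no other remaining equation mentions X1.
Bind L := c. Substituting into the earlier bindings gives B := g(wrap(nil), h(g(h(2, nil, nil), wrap(c)), c, 2)), Y := g(h(2, nil, nil), wrap(c)), X1 := g(wrap(nil), h(g(h(2, nil, nil), wrap(c)), c, 2)).
MGU = { B ↦ g(wrap(nil), h(g(h(2, nil, nil), wrap(c)), c, 2)), Y ↦ g(h(2, nil, nil), wrap(c)), X1 ↦ g(wrap(nil), h(g(h(2, nil, nil), wrap(c)), c, 2)), L ↦ c }, so Y ↦ g(h(2, nil, nil), wrap(c)).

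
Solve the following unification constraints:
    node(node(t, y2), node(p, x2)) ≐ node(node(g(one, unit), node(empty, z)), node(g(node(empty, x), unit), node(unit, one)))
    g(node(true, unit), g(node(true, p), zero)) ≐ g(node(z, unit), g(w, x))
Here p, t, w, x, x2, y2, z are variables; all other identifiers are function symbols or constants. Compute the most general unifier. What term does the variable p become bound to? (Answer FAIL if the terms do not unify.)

g(node(empty, zero), unit)

Decompose node/2: node(t, y2) ≐ node(g(one, unit), node(empty, z)),  node(p, x2) ≐ node(g(node(empty, x), unit), node(unit, one)).
Decompose node/2: t ≐ g(one, unit),  y2 ≐ node(empty, z).
Bind t := g(one, unit); no other remaining equation mentions t.
Bind y2 := node(empty, z); no other remaining equation mentions y2.
Decompose node/2: p ≐ g(node(empty, x), unit),  x2 ≐ node(unit, one).
Bind p := g(node(empty, x), unit); substituting into the one remaining equation that mentions p gives: g(node(true, unit), g(node(true, g(node(empty, x), unit)), zero)) ≐ g(node(z, unit), g(w, x)).
Bind x2 := node(unit, one); no other remaining equation mentions x2.
Decompose g/2: node(true, unit) ≐ node(z, unit),  g(node(true, g(node(empty, x), unit)), zero) ≐ g(w, x).
Decompose node/2: true ≐ z,  unit ≐ unit.
Bind z := true; no other remaining equation mentions z. Substituting into the earlier binding gives y2 := node(empty, true).
Delete trivial equation unit ≐ unit.
Decompose g/2: node(true, g(node(empty, x), unit)) ≐ w,  zero ≐ x.
Bind w := node(true, g(node(empty, x), unit)); no other remaining equation mentions w.
Bind x := zero. Substituting into the earlier bindings gives p := g(node(empty, zero), unit), w := node(true, g(node(empty, zero), unit)).
MGU = { t ↦ g(one, unit), y2 ↦ node(empty, true), p ↦ g(node(empty, zero), unit), x2 ↦ node(unit, one), z ↦ true, w ↦ node(true, g(node(empty, zero), unit)), x ↦ zero }, so p ↦ g(node(empty, zero), unit).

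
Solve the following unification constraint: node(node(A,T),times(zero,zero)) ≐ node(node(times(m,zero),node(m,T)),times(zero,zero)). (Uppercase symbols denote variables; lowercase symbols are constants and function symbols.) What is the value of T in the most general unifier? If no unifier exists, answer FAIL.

FAIL

Decompose node/2: node(A,T) ≐ node(times(m,zero),node(m,T)),  times(zero,zero) ≐ times(zero,zero).
Decompose node/2: A ≐ times(m,zero),  T ≐ node(m,T).
Bind A := times(m,zero); no other remaining equation mentions A.
Occurs check fails: T occurs in node(m,T); the equation T ≐ node(m,T) has no finite solution.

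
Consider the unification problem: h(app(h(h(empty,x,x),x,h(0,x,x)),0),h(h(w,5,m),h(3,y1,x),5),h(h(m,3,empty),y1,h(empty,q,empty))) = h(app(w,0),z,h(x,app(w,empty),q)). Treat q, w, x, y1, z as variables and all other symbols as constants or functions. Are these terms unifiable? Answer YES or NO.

Decompose h/3: app(h(h(empty,x,x),x,h(0,x,x)),0) = app(w,0),  h(h(w,5,m),h(3,y1,x),5) = z,  h(h(m,3,empty),y1,h(empty,q,empty)) = h(x,app(w,empty),q).
Decompose app/2: h(h(empty,x,x),x,h(0,x,x)) = w,  0 = 0.
Bind w := h(h(empty,x,x),x,h(0,x,x)); substituting into the 2 remaining equations that mention w gives: h(h(h(h(empty,x,x),x,h(0,x,x)),5,m),h(3,y1,x),5) = z,  h(h(m,3,empty),y1,h(empty,q,empty)) = h(x,app(h(h(empty,x,x),x,h(0,x,x)),empty),q).
Delete trivial equation 0 = 0.
Bind z := h(h(h(h(empty,x,x),x,h(0,x,x)),5,m),h(3,y1,x),5); no other remaining equation mentions z.
Decompose h/3: h(m,3,empty) = x,  y1 = app(h(h(empty,x,x),x,h(0,x,x)),empty),  h(empty,q,empty) = q.
Bind x := h(m,3,empty); substituting into the one remaining equation that mentions x gives: y1 = app(h(h(empty,h(m,3,empty),h(m,3,empty)),h(m,3,empty),h(0,h(m,3,empty),h(m,3,empty))),empty). Substituting into the earlier bindings gives w := h(h(empty,h(m,3,empty),h(m,3,empty)),h(m,3,empty),h(0,h(m,3,empty),h(m,3,empty))), z := h(h(h(h(empty,h(m,3,empty),h(m,3,empty)),h(m,3,empty),h(0,h(m,3,empty),h(m,3,empty))),5,m),h(3,y1,h(m,3,empty)),5).
Bind y1 := app(h(h(empty,h(m,3,empty),h(m,3,empty)),h(m,3,empty),h(0,h(m,3,empty),h(m,3,empty))),empty); no other remaining equation mentions y1. Substituting into the earlier binding gives z := h(h(h(h(empty,h(m,3,empty),h(m,3,empty)),h(m,3,empty),h(0,h(m,3,empty),h(m,3,empty))),5,m),h(3,app(h(h(empty,h(m,3,empty),h(m,3,empty)),h(m,3,empty),h(0,h(m,3,empty),h(m,3,empty))),empty),h(m,3,empty)),5).
Occurs check fails: q occurs in h(empty,q,empty); the equation q = h(empty,q,empty) has no finite solution.

NO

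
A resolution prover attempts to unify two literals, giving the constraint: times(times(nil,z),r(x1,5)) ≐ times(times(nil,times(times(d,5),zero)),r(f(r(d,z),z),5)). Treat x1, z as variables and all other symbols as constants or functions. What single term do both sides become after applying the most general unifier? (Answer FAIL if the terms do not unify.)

times(times(nil,times(times(d,5),zero)),r(f(r(d,times(times(d,5),zero)),times(times(d,5),zero)),5))

Decompose times/2: times(nil,z) ≐ times(nil,times(times(d,5),zero)),  r(x1,5) ≐ r(f(r(d,z),z),5).
Decompose times/2: nil ≐ nil,  z ≐ times(times(d,5),zero).
Delete trivial equation nil ≐ nil.
Bind z := times(times(d,5),zero); substituting into the remaining equation gives: r(x1,5) ≐ r(f(r(d,times(times(d,5),zero)),times(times(d,5),zero)),5).
Decompose r/2: x1 ≐ f(r(d,times(times(d,5),zero)),times(times(d,5),zero)),  5 ≐ 5.
Bind x1 := f(r(d,times(times(d,5),zero)),times(times(d,5),zero)); no other remaining equation mentions x1.
Delete trivial equation 5 ≐ 5.
Applying the MGU to either side gives times(times(nil,times(times(d,5),zero)),r(f(r(d,times(times(d,5),zero)),times(times(d,5),zero)),5)).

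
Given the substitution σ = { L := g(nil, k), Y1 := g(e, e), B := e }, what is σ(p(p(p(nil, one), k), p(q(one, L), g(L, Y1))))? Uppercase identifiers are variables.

p(p(p(nil, one), k), p(q(one, g(nil, k)), g(g(nil, k), g(e, e))))

Replace each occurrence of L with g(nil, k).
Replace each occurrence of Y1 with g(e, e).
Result: p(p(p(nil, one), k), p(q(one, g(nil, k)), g(g(nil, k), g(e, e)))).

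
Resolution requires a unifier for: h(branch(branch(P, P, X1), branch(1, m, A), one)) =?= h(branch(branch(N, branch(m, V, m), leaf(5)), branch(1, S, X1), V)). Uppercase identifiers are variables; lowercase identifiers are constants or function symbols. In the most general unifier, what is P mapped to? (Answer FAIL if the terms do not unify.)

Decompose h/1: branch(branch(P, P, X1), branch(1, m, A), one) =?= branch(branch(N, branch(m, V, m), leaf(5)), branch(1, S, X1), V).
Decompose branch/3: branch(P, P, X1) =?= branch(N, branch(m, V, m), leaf(5)),  branch(1, m, A) =?= branch(1, S, X1),  one =?= V.
Decompose branch/3: P =?= N,  P =?= branch(m, V, m),  X1 =?= leaf(5).
Bind P := N; substituting into the one remaining equation that mentions P gives: N =?= branch(m, V, m).
Bind N := branch(m, V, m); no other remaining equation mentions N. Substituting into the earlier binding gives P := branch(m, V, m).
Bind X1 := leaf(5); substituting into the one remaining equation that mentions X1 gives: branch(1, m, A) =?= branch(1, S, leaf(5)).
Decompose branch/3: 1 =?= 1,  m =?= S,  A =?= leaf(5).
Delete trivial equation 1 =?= 1.
Bind S := m; no other remaining equation mentions S.
Bind A := leaf(5); no other remaining equation mentions A.
Bind V := one. Substituting into the earlier bindings gives P := branch(m, one, m), N := branch(m, one, m).
MGU = { P := branch(m, one, m), N := branch(m, one, m), X1 := leaf(5), S := m, A := leaf(5), V := one }, so P := branch(m, one, m).

branch(m, one, m)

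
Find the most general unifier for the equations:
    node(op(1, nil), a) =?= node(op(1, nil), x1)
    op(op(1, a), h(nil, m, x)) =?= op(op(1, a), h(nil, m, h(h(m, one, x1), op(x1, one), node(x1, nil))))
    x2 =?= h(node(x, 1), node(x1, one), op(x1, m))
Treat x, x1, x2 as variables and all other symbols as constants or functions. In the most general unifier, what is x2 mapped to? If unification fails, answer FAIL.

Decompose node/2: op(1, nil) =?= op(1, nil),  a =?= x1.
Delete trivial equation op(1, nil) =?= op(1, nil).
Bind x1 := a; substituting into the remaining equations gives: op(op(1, a), h(nil, m, x)) =?= op(op(1, a), h(nil, m, h(h(m, one, a), op(a, one), node(a, nil)))),  x2 =?= h(node(x, 1), node(a, one), op(a, m)).
Decompose op/2: op(1, a) =?= op(1, a),  h(nil, m, x) =?= h(nil, m, h(h(m, one, a), op(a, one), node(a, nil))).
Delete trivial equation op(1, a) =?= op(1, a).
Decompose h/3: nil =?= nil,  m =?= m,  x =?= h(h(m, one, a), op(a, one), node(a, nil)).
Delete trivial equation nil =?= nil.
Delete trivial equation m =?= m.
Bind x := h(h(m, one, a), op(a, one), node(a, nil)); substituting into the remaining equation gives: x2 =?= h(node(h(h(m, one, a), op(a, one), node(a, nil)), 1), node(a, one), op(a, m)).
Bind x2 := h(node(h(h(m, one, a), op(a, one), node(a, nil)), 1), node(a, one), op(a, m)).
MGU = { x1 ↦ a, x ↦ h(h(m, one, a), op(a, one), node(a, nil)), x2 ↦ h(node(h(h(m, one, a), op(a, one), node(a, nil)), 1), node(a, one), op(a, m)) }, so x2 ↦ h(node(h(h(m, one, a), op(a, one), node(a, nil)), 1), node(a, one), op(a, m)).

h(node(h(h(m, one, a), op(a, one), node(a, nil)), 1), node(a, one), op(a, m))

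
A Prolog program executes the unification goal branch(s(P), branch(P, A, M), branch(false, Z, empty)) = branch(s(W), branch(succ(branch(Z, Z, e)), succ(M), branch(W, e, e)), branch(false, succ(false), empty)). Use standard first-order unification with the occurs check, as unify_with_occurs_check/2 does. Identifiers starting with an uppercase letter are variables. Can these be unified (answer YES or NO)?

Decompose branch/3: s(P) = s(W),  branch(P, A, M) = branch(succ(branch(Z, Z, e)), succ(M), branch(W, e, e)),  branch(false, Z, empty) = branch(false, succ(false), empty).
Decompose s/1: P = W.
Bind P := W; substituting into the one remaining equation that mentions P gives: branch(W, A, M) = branch(succ(branch(Z, Z, e)), succ(M), branch(W, e, e)).
Decompose branch/3: W = succ(branch(Z, Z, e)),  A = succ(M),  M = branch(W, e, e).
Bind W := succ(branch(Z, Z, e)); substituting into the one remaining equation that mentions W gives: M = branch(succ(branch(Z, Z, e)), e, e). Substituting into the earlier binding gives P := succ(branch(Z, Z, e)).
Bind A := succ(M); no other remaining equation mentions A.
Bind M := branch(succ(branch(Z, Z, e)), e, e); no other remaining equation mentions M. Substituting into the earlier binding gives A := succ(branch(succ(branch(Z, Z, e)), e, e)).
Decompose branch/3: false = false,  Z = succ(false),  empty = empty.
Delete trivial equation false = false.
Bind Z := succ(false); no other remaining equation mentions Z. Substituting into the earlier bindings gives P := succ(branch(succ(false), succ(false), e)), W := succ(branch(succ(false), succ(false), e)), A := succ(branch(succ(branch(succ(false), succ(false), e)), e, e)), M := branch(succ(branch(succ(false), succ(false), e)), e, e).
Delete trivial equation empty = empty.
No equations remain and no clash or occurs-check failure arose, so a unifier exists.

YES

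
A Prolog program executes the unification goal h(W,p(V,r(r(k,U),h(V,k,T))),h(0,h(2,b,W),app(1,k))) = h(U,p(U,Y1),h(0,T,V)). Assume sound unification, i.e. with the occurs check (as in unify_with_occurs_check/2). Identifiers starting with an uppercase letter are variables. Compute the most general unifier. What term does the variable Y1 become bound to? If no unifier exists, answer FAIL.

r(r(k,app(1,k)),h(app(1,k),k,h(2,b,app(1,k))))

Decompose h/3: W = U,  p(V,r(r(k,U),h(V,k,T))) = p(U,Y1),  h(0,h(2,b,W),app(1,k)) = h(0,T,V).
Bind W := U; substituting into the one remaining equation that mentions W gives: h(0,h(2,b,U),app(1,k)) = h(0,T,V).
Decompose p/2: V = U,  r(r(k,U),h(V,k,T)) = Y1.
Bind V := U; substituting into the remaining equations gives: r(r(k,U),h(U,k,T)) = Y1,  h(0,h(2,b,U),app(1,k)) = h(0,T,U).
Bind Y1 := r(r(k,U),h(U,k,T)); no other remaining equation mentions Y1.
Decompose h/3: 0 = 0,  h(2,b,U) = T,  app(1,k) = U.
Delete trivial equation 0 = 0.
Bind T := h(2,b,U); no other remaining equation mentions T. Substituting into the earlier binding gives Y1 := r(r(k,U),h(U,k,h(2,b,U))).
Bind U := app(1,k). Substituting into the earlier bindings gives W := app(1,k), V := app(1,k), Y1 := r(r(k,app(1,k)),h(app(1,k),k,h(2,b,app(1,k)))), T := h(2,b,app(1,k)).
MGU = { W = app(1,k), V = app(1,k), Y1 = r(r(k,app(1,k)),h(app(1,k),k,h(2,b,app(1,k)))), T = h(2,b,app(1,k)), U = app(1,k) }, so Y1 = r(r(k,app(1,k)),h(app(1,k),k,h(2,b,app(1,k)))).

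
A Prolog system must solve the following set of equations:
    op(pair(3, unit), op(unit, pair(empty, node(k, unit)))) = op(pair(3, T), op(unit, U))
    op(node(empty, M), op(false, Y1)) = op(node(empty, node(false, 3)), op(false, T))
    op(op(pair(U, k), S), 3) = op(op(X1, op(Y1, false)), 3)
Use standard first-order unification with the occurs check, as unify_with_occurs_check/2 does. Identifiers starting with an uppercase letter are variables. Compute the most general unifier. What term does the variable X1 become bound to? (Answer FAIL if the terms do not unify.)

pair(pair(empty, node(k, unit)), k)

Decompose op/2: pair(3, unit) = pair(3, T),  op(unit, pair(empty, node(k, unit))) = op(unit, U).
Decompose pair/2: 3 = 3,  unit = T.
Delete trivial equation 3 = 3.
Bind T := unit; substituting into the one remaining equation that mentions T gives: op(node(empty, M), op(false, Y1)) = op(node(empty, node(false, 3)), op(false, unit)).
Decompose op/2: unit = unit,  pair(empty, node(k, unit)) = U.
Delete trivial equation unit = unit.
Bind U := pair(empty, node(k, unit)); substituting into the one remaining equation that mentions U gives: op(op(pair(pair(empty, node(k, unit)), k), S), 3) = op(op(X1, op(Y1, false)), 3).
Decompose op/2: node(empty, M) = node(empty, node(false, 3)),  op(false, Y1) = op(false, unit).
Decompose node/2: empty = empty,  M = node(false, 3).
Delete trivial equation empty = empty.
Bind M := node(false, 3); no other remaining equation mentions M.
Decompose op/2: false = false,  Y1 = unit.
Delete trivial equation false = false.
Bind Y1 := unit; substituting into the remaining equation gives: op(op(pair(pair(empty, node(k, unit)), k), S), 3) = op(op(X1, op(unit, false)), 3).
Decompose op/2: op(pair(pair(empty, node(k, unit)), k), S) = op(X1, op(unit, false)),  3 = 3.
Decompose op/2: pair(pair(empty, node(k, unit)), k) = X1,  S = op(unit, false).
Bind X1 := pair(pair(empty, node(k, unit)), k); no other remaining equation mentions X1.
Bind S := op(unit, false); no other remaining equation mentions S.
Delete trivial equation 3 = 3.
MGU = { T -> unit, U -> pair(empty, node(k, unit)), M -> node(false, 3), Y1 -> unit, X1 -> pair(pair(empty, node(k, unit)), k), S -> op(unit, false) }, so X1 -> pair(pair(empty, node(k, unit)), k).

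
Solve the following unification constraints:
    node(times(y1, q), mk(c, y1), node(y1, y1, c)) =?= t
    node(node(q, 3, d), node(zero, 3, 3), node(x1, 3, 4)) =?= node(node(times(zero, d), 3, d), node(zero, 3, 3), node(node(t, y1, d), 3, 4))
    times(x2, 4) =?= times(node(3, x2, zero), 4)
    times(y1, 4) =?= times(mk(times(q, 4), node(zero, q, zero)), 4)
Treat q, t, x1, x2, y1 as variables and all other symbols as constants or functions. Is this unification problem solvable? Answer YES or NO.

NO

Bind t := node(times(y1, q), mk(c, y1), node(y1, y1, c)); substituting into the one remaining equation that mentions t gives: node(node(q, 3, d), node(zero, 3, 3), node(x1, 3, 4)) =?= node(node(times(zero, d), 3, d), node(zero, 3, 3), node(node(node(times(y1, q), mk(c, y1), node(y1, y1, c)), y1, d), 3, 4)).
Decompose node/3: node(q, 3, d) =?= node(times(zero, d), 3, d),  node(zero, 3, 3) =?= node(zero, 3, 3),  node(x1, 3, 4) =?= node(node(node(times(y1, q), mk(c, y1), node(y1, y1, c)), y1, d), 3, 4).
Decompose node/3: q =?= times(zero, d),  3 =?= 3,  d =?= d.
Bind q := times(zero, d); substituting into the 2 remaining equations that mention q gives: node(x1, 3, 4) =?= node(node(node(times(y1, times(zero, d)), mk(c, y1), node(y1, y1, c)), y1, d), 3, 4),  times(y1, 4) =?= times(mk(times(times(zero, d), 4), node(zero, times(zero, d), zero)), 4). Substituting into the earlier binding gives t := node(times(y1, times(zero, d)), mk(c, y1), node(y1, y1, c)).
Delete trivial equation 3 =?= 3.
Delete trivial equation d =?= d.
Delete trivial equation node(zero, 3, 3) =?= node(zero, 3, 3).
Decompose node/3: x1 =?= node(node(times(y1, times(zero, d)), mk(c, y1), node(y1, y1, c)), y1, d),  3 =?= 3,  4 =?= 4.
Bind x1 := node(node(times(y1, times(zero, d)), mk(c, y1), node(y1, y1, c)), y1, d); no other remaining equation mentions x1.
Delete trivial equation 3 =?= 3.
Delete trivial equation 4 =?= 4.
Decompose times/2: x2 =?= node(3, x2, zero),  4 =?= 4.
Occurs check fails: x2 occurs in node(3, x2, zero); the equation x2 =?= node(3, x2, zero) has no finite solution.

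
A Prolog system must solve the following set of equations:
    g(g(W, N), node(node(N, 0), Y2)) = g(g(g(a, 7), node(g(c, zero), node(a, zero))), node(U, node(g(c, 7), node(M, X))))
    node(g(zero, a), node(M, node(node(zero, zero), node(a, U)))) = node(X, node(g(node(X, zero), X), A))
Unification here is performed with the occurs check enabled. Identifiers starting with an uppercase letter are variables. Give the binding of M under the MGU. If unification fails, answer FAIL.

g(node(g(zero, a), zero), g(zero, a))

Decompose g/2: g(W, N) = g(g(a, 7), node(g(c, zero), node(a, zero))),  node(node(N, 0), Y2) = node(U, node(g(c, 7), node(M, X))).
Decompose g/2: W = g(a, 7),  N = node(g(c, zero), node(a, zero)).
Bind W := g(a, 7); no other remaining equation mentions W.
Bind N := node(g(c, zero), node(a, zero)); substituting into the one remaining equation that mentions N gives: node(node(node(g(c, zero), node(a, zero)), 0), Y2) = node(U, node(g(c, 7), node(M, X))).
Decompose node/2: node(node(g(c, zero), node(a, zero)), 0) = U,  Y2 = node(g(c, 7), node(M, X)).
Bind U := node(node(g(c, zero), node(a, zero)), 0); substituting into the one remaining equation that mentions U gives: node(g(zero, a), node(M, node(node(zero, zero), node(a, node(node(g(c, zero), node(a, zero)), 0))))) = node(X, node(g(node(X, zero), X), A)).
Bind Y2 := node(g(c, 7), node(M, X)); no other remaining equation mentions Y2.
Decompose node/2: g(zero, a) = X,  node(M, node(node(zero, zero), node(a, node(node(g(c, zero), node(a, zero)), 0)))) = node(g(node(X, zero), X), A).
Bind X := g(zero, a); substituting into the remaining equation gives: node(M, node(node(zero, zero), node(a, node(node(g(c, zero), node(a, zero)), 0)))) = node(g(node(g(zero, a), zero), g(zero, a)), A). Substituting into the earlier binding gives Y2 := node(g(c, 7), node(M, g(zero, a))).
Decompose node/2: M = g(node(g(zero, a), zero), g(zero, a)),  node(node(zero, zero), node(a, node(node(g(c, zero), node(a, zero)), 0))) = A.
Bind M := g(node(g(zero, a), zero), g(zero, a)); no other remaining equation mentions M. Substituting into the earlier binding gives Y2 := node(g(c, 7), node(g(node(g(zero, a), zero), g(zero, a)), g(zero, a))).
Bind A := node(node(zero, zero), node(a, node(node(g(c, zero), node(a, zero)), 0))).
MGU = { W -> g(a, 7), N -> node(g(c, zero), node(a, zero)), U -> node(node(g(c, zero), node(a, zero)), 0), Y2 -> node(g(c, 7), node(g(node(g(zero, a), zero), g(zero, a)), g(zero, a))), X -> g(zero, a), M -> g(node(g(zero, a), zero), g(zero, a)), A -> node(node(zero, zero), node(a, node(node(g(c, zero), node(a, zero)), 0))) }, so M -> g(node(g(zero, a), zero), g(zero, a)).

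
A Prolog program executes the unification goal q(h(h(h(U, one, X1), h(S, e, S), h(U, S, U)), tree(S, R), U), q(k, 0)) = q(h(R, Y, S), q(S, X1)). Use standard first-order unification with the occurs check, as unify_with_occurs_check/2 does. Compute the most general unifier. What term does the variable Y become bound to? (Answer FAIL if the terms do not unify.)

tree(k, h(h(k, one, 0), h(k, e, k), h(k, k, k)))

Decompose q/2: h(h(h(U, one, X1), h(S, e, S), h(U, S, U)), tree(S, R), U) = h(R, Y, S),  q(k, 0) = q(S, X1).
Decompose h/3: h(h(U, one, X1), h(S, e, S), h(U, S, U)) = R,  tree(S, R) = Y,  U = S.
Bind R := h(h(U, one, X1), h(S, e, S), h(U, S, U)); substituting into the one remaining equation that mentions R gives: tree(S, h(h(U, one, X1), h(S, e, S), h(U, S, U))) = Y.
Bind Y := tree(S, h(h(U, one, X1), h(S, e, S), h(U, S, U))); no other remaining equation mentions Y.
Bind U := S; no other remaining equation mentions U. Substituting into the earlier bindings gives R := h(h(S, one, X1), h(S, e, S), h(S, S, S)), Y := tree(S, h(h(S, one, X1), h(S, e, S), h(S, S, S))).
Decompose q/2: k = S,  0 = X1.
Bind S := k; no other remaining equation mentions S. Substituting into the earlier bindings gives R := h(h(k, one, X1), h(k, e, k), h(k, k, k)), Y := tree(k, h(h(k, one, X1), h(k, e, k), h(k, k, k))), U := k.
Bind X1 := 0. Substituting into the earlier bindings gives R := h(h(k, one, 0), h(k, e, k), h(k, k, k)), Y := tree(k, h(h(k, one, 0), h(k, e, k), h(k, k, k))).
MGU = { R ↦ h(h(k, one, 0), h(k, e, k), h(k, k, k)), Y ↦ tree(k, h(h(k, one, 0), h(k, e, k), h(k, k, k))), U ↦ k, S ↦ k, X1 ↦ 0 }, so Y ↦ tree(k, h(h(k, one, 0), h(k, e, k), h(k, k, k))).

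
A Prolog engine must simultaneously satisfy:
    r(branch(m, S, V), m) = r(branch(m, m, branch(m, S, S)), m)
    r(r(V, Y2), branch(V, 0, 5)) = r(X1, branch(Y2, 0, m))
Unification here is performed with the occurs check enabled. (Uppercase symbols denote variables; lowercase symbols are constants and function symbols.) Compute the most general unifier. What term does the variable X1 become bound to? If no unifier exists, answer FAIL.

FAIL

Decompose r/2: branch(m, S, V) = branch(m, m, branch(m, S, S)),  m = m.
Decompose branch/3: m = m,  S = m,  V = branch(m, S, S).
Delete trivial equation m = m.
Bind S := m; substituting into the one remaining equation that mentions S gives: V = branch(m, m, m).
Bind V := branch(m, m, m); substituting into the one remaining equation that mentions V gives: r(r(branch(m, m, m), Y2), branch(branch(m, m, m), 0, 5)) = r(X1, branch(Y2, 0, m)).
Delete trivial equation m = m.
Decompose r/2: r(branch(m, m, m), Y2) = X1,  branch(branch(m, m, m), 0, 5) = branch(Y2, 0, m).
Bind X1 := r(branch(m, m, m), Y2); no other remaining equation mentions X1.
Decompose branch/3: branch(m, m, m) = Y2,  0 = 0,  5 = m.
Bind Y2 := branch(m, m, m); no other remaining equation mentions Y2. Substituting into the earlier binding gives X1 := r(branch(m, m, m), branch(m, m, m)).
Delete trivial equation 0 = 0.
Clash: constants 5 and m differ; no unifier exists.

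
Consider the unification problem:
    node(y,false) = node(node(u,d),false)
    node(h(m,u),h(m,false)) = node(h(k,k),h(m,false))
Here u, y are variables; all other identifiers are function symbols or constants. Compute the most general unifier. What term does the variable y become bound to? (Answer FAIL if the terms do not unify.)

FAIL

Decompose node/2: y = node(u,d),  false = false.
Bind y := node(u,d); no other remaining equation mentions y.
Delete trivial equation false = false.
Decompose node/2: h(m,u) = h(k,k),  h(m,false) = h(m,false).
Decompose h/2: m = k,  u = k.
Clash: constants m and k differ; no unifier exists.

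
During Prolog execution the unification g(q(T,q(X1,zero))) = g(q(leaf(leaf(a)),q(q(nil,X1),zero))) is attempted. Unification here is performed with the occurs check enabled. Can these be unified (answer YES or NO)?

NO

Decompose g/1: q(T,q(X1,zero)) = q(leaf(leaf(a)),q(q(nil,X1),zero)).
Decompose q/2: T = leaf(leaf(a)),  q(X1,zero) = q(q(nil,X1),zero).
Bind T := leaf(leaf(a)); no other remaining equation mentions T.
Decompose q/2: X1 = q(nil,X1),  zero = zero.
Occurs check fails: X1 occurs in q(nil,X1); the equation X1 = q(nil,X1) has no finite solution.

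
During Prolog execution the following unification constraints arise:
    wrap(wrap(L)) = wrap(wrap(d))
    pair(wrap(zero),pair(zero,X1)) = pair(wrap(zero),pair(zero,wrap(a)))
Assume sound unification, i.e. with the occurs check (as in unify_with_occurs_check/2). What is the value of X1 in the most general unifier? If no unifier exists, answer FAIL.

Decompose wrap/1: wrap(L) = wrap(d).
Decompose wrap/1: L = d.
Bind L := d; no other remaining equation mentions L.
Decompose pair/2: wrap(zero) = wrap(zero),  pair(zero,X1) = pair(zero,wrap(a)).
Delete trivial equation wrap(zero) = wrap(zero).
Decompose pair/2: zero = zero,  X1 = wrap(a).
Delete trivial equation zero = zero.
Bind X1 := wrap(a).
MGU = { L ↦ d, X1 ↦ wrap(a) }, so X1 ↦ wrap(a).

wrap(a)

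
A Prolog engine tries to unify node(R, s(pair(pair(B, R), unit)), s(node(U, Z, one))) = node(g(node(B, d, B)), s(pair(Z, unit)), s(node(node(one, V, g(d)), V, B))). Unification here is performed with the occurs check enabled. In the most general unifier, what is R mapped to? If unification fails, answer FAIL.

g(node(one, d, one))

Decompose node/3: R = g(node(B, d, B)),  s(pair(pair(B, R), unit)) = s(pair(Z, unit)),  s(node(U, Z, one)) = s(node(node(one, V, g(d)), V, B)).
Bind R := g(node(B, d, B)); substituting into the one remaining equation that mentions R gives: s(pair(pair(B, g(node(B, d, B))), unit)) = s(pair(Z, unit)).
Decompose s/1: pair(pair(B, g(node(B, d, B))), unit) = pair(Z, unit).
Decompose pair/2: pair(B, g(node(B, d, B))) = Z,  unit = unit.
Bind Z := pair(B, g(node(B, d, B))); substituting into the one remaining equation that mentions Z gives: s(node(U, pair(B, g(node(B, d, B))), one)) = s(node(node(one, V, g(d)), V, B)).
Delete trivial equation unit = unit.
Decompose s/1: node(U, pair(B, g(node(B, d, B))), one) = node(node(one, V, g(d)), V, B).
Decompose node/3: U = node(one, V, g(d)),  pair(B, g(node(B, d, B))) = V,  one = B.
Bind U := node(one, V, g(d)); no other remaining equation mentions U.
Bind V := pair(B, g(node(B, d, B))); no other remaining equation mentions V. Substituting into the earlier binding gives U := node(one, pair(B, g(node(B, d, B))), g(d)).
Bind B := one. Substituting into the earlier bindings gives R := g(node(one, d, one)), Z := pair(one, g(node(one, d, one))), U := node(one, pair(one, g(node(one, d, one))), g(d)), V := pair(one, g(node(one, d, one))).
MGU = { R -> g(node(one, d, one)), Z -> pair(one, g(node(one, d, one))), U -> node(one, pair(one, g(node(one, d, one))), g(d)), V -> pair(one, g(node(one, d, one))), B -> one }, so R -> g(node(one, d, one)).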